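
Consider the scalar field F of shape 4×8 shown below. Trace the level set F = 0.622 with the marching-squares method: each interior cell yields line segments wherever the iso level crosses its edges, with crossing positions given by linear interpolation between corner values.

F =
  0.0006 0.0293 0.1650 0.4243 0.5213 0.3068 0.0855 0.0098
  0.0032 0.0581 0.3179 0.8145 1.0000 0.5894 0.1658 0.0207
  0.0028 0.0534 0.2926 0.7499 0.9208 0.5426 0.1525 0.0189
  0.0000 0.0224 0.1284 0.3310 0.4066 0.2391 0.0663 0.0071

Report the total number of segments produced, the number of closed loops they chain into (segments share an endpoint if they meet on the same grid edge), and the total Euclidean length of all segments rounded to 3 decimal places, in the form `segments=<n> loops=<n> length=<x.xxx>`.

segments=8 loops=1 length=7.330

cell (0,2): code 0100 → (0.507,3.000)–(1.000,2.612)
cell (0,3): code 1100 → (0.210,4.000)–(0.507,3.000)
cell (0,4): code 1000 → (1.000,4.921)–(0.210,4.000)
cell (1,2): code 0110 → (1.000,2.612)–(2.000,2.720)
cell (1,4): code 1001 → (2.000,4.790)–(1.000,4.921)
cell (2,2): code 0010 → (2.000,2.720)–(2.305,3.000)
cell (2,3): code 0011 → (2.305,3.000)–(2.581,4.000)
cell (2,4): code 0001 → (2.581,4.000)–(2.000,4.790)
total: 8 segments, chained into 1 closed loop(s), length Σ = 7.329680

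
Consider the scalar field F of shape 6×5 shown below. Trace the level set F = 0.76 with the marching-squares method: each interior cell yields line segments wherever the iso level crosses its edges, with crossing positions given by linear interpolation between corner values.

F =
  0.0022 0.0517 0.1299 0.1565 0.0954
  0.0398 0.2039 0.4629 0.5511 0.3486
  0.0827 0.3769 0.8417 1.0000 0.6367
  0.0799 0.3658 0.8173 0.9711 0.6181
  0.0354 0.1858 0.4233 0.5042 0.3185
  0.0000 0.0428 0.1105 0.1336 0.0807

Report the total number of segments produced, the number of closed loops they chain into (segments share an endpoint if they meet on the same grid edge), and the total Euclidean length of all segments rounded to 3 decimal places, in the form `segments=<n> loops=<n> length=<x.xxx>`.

segments=8 loops=1 length=6.170

cell (1,1): code 0100 → (1.784,2.000)–(2.000,1.824)
cell (1,2): code 1100 → (1.465,3.000)–(1.784,2.000)
cell (1,3): code 1000 → (2.000,3.661)–(1.465,3.000)
cell (2,1): code 0110 → (2.000,1.824)–(3.000,1.873)
cell (2,3): code 1001 → (3.000,3.598)–(2.000,3.661)
cell (3,1): code 0010 → (3.000,1.873)–(3.145,2.000)
cell (3,2): code 0011 → (3.145,2.000)–(3.452,3.000)
cell (3,3): code 0001 → (3.452,3.000)–(3.000,3.598)
total: 8 segments, chained into 1 closed loop(s), length Σ = 6.169565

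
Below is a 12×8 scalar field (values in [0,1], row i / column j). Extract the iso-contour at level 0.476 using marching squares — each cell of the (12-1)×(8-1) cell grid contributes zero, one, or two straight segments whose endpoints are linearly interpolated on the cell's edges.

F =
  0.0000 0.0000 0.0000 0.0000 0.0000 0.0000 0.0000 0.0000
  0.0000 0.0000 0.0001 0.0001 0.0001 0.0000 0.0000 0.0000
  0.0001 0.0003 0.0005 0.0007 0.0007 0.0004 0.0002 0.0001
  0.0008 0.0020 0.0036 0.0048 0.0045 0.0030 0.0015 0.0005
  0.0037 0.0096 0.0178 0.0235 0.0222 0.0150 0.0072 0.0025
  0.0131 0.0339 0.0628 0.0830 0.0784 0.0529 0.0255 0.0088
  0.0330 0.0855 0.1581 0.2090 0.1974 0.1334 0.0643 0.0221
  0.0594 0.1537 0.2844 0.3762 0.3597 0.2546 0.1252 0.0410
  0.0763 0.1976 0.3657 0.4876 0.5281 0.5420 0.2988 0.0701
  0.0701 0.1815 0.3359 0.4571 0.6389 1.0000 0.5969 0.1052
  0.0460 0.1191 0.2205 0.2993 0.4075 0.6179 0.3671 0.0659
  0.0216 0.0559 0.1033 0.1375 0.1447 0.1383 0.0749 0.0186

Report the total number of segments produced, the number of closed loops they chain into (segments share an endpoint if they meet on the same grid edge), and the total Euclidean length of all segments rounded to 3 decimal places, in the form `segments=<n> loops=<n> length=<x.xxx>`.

cell (7,2): code 0100 → (7.896,3.000)–(8.000,2.905)
cell (7,3): code 1100 → (7.691,4.000)–(7.896,3.000)
cell (7,4): code 1100 → (7.770,5.000)–(7.691,4.000)
cell (7,5): code 1000 → (8.000,5.271)–(7.770,5.000)
cell (8,2): code 0010 → (8.000,2.905)–(8.380,3.000)
cell (8,3): code 0111 → (8.380,3.000)–(9.000,3.104)
cell (8,5): code 1101 → (8.594,6.000)–(8.000,5.271)
cell (8,6): code 1000 → (9.000,6.246)–(8.594,6.000)
cell (9,3): code 0010 → (9.000,3.104)–(9.704,4.000)
cell (9,4): code 0111 → (9.704,4.000)–(10.000,4.326)
cell (9,5): code 1011 → (10.000,5.566)–(9.526,6.000)
cell (9,6): code 0001 → (9.526,6.000)–(9.000,6.246)
cell (10,4): code 0010 → (10.000,4.326)–(10.296,5.000)
cell (10,5): code 0001 → (10.296,5.000)–(10.000,5.566)
total: 14 segments, chained into 1 closed loop(s), length Σ = 9.133550

segments=14 loops=1 length=9.134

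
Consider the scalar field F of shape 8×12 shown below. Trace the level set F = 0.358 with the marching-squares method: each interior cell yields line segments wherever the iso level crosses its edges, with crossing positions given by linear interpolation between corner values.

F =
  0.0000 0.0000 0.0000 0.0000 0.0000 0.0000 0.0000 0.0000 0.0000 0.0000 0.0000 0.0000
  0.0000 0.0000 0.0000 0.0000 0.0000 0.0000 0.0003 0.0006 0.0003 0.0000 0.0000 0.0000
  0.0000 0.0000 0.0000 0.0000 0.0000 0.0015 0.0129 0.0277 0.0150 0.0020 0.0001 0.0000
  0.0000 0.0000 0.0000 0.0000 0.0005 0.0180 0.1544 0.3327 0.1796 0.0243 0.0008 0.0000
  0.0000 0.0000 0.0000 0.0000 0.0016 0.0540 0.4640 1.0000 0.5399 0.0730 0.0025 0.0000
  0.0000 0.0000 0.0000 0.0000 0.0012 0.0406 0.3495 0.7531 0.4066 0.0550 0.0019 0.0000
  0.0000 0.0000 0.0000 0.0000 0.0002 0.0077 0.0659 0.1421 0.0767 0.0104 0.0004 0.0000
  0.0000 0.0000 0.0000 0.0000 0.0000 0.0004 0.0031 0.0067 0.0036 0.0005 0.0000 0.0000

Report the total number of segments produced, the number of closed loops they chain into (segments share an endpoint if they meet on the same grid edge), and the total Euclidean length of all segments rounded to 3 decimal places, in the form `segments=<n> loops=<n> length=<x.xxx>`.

segments=10 loops=1 length=7.905

cell (3,5): code 0100 → (3.658,6.000)–(4.000,5.741)
cell (3,6): code 1100 → (3.038,7.000)–(3.658,6.000)
cell (3,7): code 1100 → (3.495,8.000)–(3.038,7.000)
cell (3,8): code 1000 → (4.000,8.390)–(3.495,8.000)
cell (4,5): code 0010 → (4.000,5.741)–(4.926,6.000)
cell (4,6): code 0111 → (4.926,6.000)–(5.000,6.021)
cell (4,8): code 1001 → (5.000,8.138)–(4.000,8.390)
cell (5,6): code 0010 → (5.000,6.021)–(5.647,7.000)
cell (5,7): code 0011 → (5.647,7.000)–(5.147,8.000)
cell (5,8): code 0001 → (5.147,8.000)–(5.000,8.138)
total: 10 segments, chained into 1 closed loop(s), length Σ = 7.905187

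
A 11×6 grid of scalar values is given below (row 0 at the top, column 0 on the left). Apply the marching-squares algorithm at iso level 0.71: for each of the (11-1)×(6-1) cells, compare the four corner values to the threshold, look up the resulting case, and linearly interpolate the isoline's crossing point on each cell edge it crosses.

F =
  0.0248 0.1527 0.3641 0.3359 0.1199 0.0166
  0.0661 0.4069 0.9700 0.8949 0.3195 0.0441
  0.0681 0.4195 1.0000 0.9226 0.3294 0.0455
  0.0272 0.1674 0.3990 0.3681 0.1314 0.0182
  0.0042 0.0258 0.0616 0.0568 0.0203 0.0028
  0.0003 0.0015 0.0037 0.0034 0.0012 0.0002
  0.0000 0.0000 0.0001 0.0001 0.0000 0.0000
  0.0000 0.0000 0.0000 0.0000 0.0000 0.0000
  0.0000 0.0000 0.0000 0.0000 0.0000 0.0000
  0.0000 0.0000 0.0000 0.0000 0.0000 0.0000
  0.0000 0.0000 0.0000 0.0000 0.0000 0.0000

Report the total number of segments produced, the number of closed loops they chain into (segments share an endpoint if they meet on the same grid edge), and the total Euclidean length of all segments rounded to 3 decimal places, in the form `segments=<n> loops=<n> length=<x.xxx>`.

segments=8 loops=1 length=6.322

cell (0,1): code 0100 → (0.571,2.000)–(1.000,1.538)
cell (0,2): code 1100 → (0.669,3.000)–(0.571,2.000)
cell (0,3): code 1000 → (1.000,3.321)–(0.669,3.000)
cell (1,1): code 0110 → (1.000,1.538)–(2.000,1.500)
cell (1,3): code 1001 → (2.000,3.358)–(1.000,3.321)
cell (2,1): code 0010 → (2.000,1.500)–(2.483,2.000)
cell (2,2): code 0011 → (2.483,2.000)–(2.383,3.000)
cell (2,3): code 0001 → (2.383,3.000)–(2.000,3.358)
total: 8 segments, chained into 1 closed loop(s), length Σ = 6.322016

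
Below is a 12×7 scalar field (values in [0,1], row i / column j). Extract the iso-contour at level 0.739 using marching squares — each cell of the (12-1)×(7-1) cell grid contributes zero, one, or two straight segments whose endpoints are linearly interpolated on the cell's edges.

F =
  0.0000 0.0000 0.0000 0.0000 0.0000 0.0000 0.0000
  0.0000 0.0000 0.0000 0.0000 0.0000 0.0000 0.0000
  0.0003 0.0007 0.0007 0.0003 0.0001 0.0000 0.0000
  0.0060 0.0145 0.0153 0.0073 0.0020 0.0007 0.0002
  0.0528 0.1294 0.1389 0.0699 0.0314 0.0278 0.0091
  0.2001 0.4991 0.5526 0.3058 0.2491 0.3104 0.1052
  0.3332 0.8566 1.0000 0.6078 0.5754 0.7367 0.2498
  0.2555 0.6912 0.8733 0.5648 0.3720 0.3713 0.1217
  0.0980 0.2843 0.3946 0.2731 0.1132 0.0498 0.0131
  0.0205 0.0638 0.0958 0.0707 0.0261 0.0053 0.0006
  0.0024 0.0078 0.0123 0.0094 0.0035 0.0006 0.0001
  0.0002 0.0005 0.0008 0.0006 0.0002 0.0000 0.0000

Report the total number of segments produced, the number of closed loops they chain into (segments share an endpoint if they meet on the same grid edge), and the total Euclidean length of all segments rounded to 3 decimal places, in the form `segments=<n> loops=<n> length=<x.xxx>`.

segments=8 loops=1 length=5.784

cell (5,0): code 0100 → (5.671,1.000)–(6.000,0.775)
cell (5,1): code 1100 → (5.417,2.000)–(5.671,1.000)
cell (5,2): code 1000 → (6.000,2.665)–(5.417,2.000)
cell (6,0): code 0010 → (6.000,0.775)–(6.711,1.000)
cell (6,1): code 0111 → (6.711,1.000)–(7.000,1.262)
cell (6,2): code 1001 → (7.000,2.435)–(6.000,2.665)
cell (7,1): code 0010 → (7.000,1.262)–(7.281,2.000)
cell (7,2): code 0001 → (7.281,2.000)–(7.000,2.435)
total: 8 segments, chained into 1 closed loop(s), length Σ = 5.784377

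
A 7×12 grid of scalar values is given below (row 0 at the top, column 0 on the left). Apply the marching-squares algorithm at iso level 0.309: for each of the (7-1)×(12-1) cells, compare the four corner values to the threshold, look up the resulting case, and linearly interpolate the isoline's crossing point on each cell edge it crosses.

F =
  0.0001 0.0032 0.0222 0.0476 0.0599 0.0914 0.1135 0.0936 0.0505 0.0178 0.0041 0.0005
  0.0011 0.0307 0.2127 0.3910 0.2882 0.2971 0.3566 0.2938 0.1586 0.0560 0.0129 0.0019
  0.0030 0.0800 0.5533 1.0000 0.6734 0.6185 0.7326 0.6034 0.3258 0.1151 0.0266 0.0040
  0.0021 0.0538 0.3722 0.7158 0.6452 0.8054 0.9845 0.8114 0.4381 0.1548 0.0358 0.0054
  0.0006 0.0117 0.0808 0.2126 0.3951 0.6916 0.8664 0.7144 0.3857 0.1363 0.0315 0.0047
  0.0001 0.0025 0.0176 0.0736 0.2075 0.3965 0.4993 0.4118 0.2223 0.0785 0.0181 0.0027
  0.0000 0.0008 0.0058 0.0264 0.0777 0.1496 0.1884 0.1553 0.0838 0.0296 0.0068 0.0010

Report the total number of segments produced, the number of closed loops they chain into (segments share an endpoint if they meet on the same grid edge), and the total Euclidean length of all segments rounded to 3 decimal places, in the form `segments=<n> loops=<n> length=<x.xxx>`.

cell (0,2): code 0100 → (0.761,3.000)–(1.000,2.540)
cell (0,3): code 1000 → (1.000,3.798)–(0.761,3.000)
cell (0,5): code 0100 → (0.804,6.000)–(1.000,5.200)
cell (0,6): code 1000 → (1.000,6.758)–(0.804,6.000)
cell (1,1): code 0100 → (1.283,2.000)–(2.000,1.484)
cell (1,2): code 1110 → (1.000,2.540)–(1.283,2.000)
cell (1,3): code 1101 → (1.054,4.000)–(1.000,3.798)
cell (1,4): code 1100 → (1.037,5.000)–(1.054,4.000)
cell (1,5): code 1110 → (1.000,5.200)–(1.037,5.000)
cell (1,6): code 1101 → (1.049,7.000)–(1.000,6.758)
cell (1,7): code 1100 → (1.900,8.000)–(1.049,7.000)
cell (1,8): code 1000 → (2.000,8.080)–(1.900,8.000)
cell (2,1): code 0110 → (2.000,1.484)–(3.000,1.802)
cell (2,8): code 1001 → (3.000,8.456)–(2.000,8.080)
cell (3,1): code 0010 → (3.000,1.802)–(3.217,2.000)
cell (3,2): code 0011 → (3.217,2.000)–(3.808,3.000)
cell (3,3): code 0111 → (3.808,3.000)–(4.000,3.528)
cell (3,8): code 1001 → (4.000,8.308)–(3.000,8.456)
cell (4,3): code 0010 → (4.000,3.528)–(4.459,4.000)
cell (4,4): code 0111 → (4.459,4.000)–(5.000,4.537)
cell (4,7): code 1011 → (5.000,7.542)–(4.469,8.000)
cell (4,8): code 0001 → (4.469,8.000)–(4.000,8.308)
cell (5,4): code 0010 → (5.000,4.537)–(5.354,5.000)
cell (5,5): code 0011 → (5.354,5.000)–(5.612,6.000)
cell (5,6): code 0011 → (5.612,6.000)–(5.401,7.000)
cell (5,7): code 0001 → (5.401,7.000)–(5.000,7.542)
total: 26 segments, chained into 1 closed loop(s), length Σ = 18.692334

segments=26 loops=1 length=18.692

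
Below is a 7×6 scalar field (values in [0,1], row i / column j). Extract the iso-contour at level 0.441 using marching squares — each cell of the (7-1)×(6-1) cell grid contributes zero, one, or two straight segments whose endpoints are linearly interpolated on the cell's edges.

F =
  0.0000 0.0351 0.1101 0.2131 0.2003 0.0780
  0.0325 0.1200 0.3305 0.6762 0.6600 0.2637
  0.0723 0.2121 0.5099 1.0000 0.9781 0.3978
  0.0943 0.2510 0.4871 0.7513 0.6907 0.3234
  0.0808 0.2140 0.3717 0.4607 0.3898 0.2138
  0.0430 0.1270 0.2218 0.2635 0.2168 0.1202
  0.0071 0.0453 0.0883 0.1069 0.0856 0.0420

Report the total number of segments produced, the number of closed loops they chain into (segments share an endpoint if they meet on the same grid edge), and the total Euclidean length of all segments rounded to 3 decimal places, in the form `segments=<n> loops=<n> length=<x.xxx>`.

cell (0,2): code 0100 → (0.492,3.000)–(1.000,2.320)
cell (0,3): code 1100 → (0.524,4.000)–(0.492,3.000)
cell (0,4): code 1000 → (1.000,4.553)–(0.524,4.000)
cell (1,1): code 0100 → (1.616,2.000)–(2.000,1.769)
cell (1,2): code 1110 → (1.000,2.320)–(1.616,2.000)
cell (1,4): code 1001 → (2.000,4.926)–(1.000,4.553)
cell (2,1): code 0110 → (2.000,1.769)–(3.000,1.805)
cell (2,4): code 1001 → (3.000,4.680)–(2.000,4.926)
cell (3,1): code 0010 → (3.000,1.805)–(3.399,2.000)
cell (3,2): code 0111 → (3.399,2.000)–(4.000,2.779)
cell (3,3): code 1011 → (4.000,3.278)–(3.830,4.000)
cell (3,4): code 0001 → (3.830,4.000)–(3.000,4.680)
cell (4,2): code 0010 → (4.000,2.779)–(4.100,3.000)
cell (4,3): code 0001 → (4.100,3.000)–(4.000,3.278)
total: 14 segments, chained into 1 closed loop(s), length Σ = 10.599871

segments=14 loops=1 length=10.600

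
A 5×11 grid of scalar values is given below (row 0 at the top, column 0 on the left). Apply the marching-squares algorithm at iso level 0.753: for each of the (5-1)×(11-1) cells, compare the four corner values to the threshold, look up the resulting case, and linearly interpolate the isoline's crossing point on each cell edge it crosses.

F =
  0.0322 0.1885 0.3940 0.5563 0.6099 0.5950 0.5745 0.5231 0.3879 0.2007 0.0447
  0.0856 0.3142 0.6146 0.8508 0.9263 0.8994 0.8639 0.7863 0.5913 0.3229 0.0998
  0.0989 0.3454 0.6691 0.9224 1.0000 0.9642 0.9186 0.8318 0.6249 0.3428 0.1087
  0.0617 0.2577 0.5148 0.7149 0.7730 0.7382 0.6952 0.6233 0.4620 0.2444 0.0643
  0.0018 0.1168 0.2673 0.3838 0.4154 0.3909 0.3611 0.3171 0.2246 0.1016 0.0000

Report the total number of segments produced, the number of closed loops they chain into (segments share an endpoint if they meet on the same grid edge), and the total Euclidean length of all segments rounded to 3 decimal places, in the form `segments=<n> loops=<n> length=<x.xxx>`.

cell (0,2): code 0100 → (0.668,3.000)–(1.000,2.586)
cell (0,3): code 1100 → (0.452,4.000)–(0.668,3.000)
cell (0,4): code 1100 → (0.519,5.000)–(0.452,4.000)
cell (0,5): code 1100 → (0.617,6.000)–(0.519,5.000)
cell (0,6): code 1100 → (0.873,7.000)–(0.617,6.000)
cell (0,7): code 1000 → (1.000,7.171)–(0.873,7.000)
cell (1,2): code 0110 → (1.000,2.586)–(2.000,2.331)
cell (1,7): code 1001 → (2.000,7.381)–(1.000,7.171)
cell (2,2): code 0010 → (2.000,2.331)–(2.816,3.000)
cell (2,3): code 0111 → (2.816,3.000)–(3.000,3.656)
cell (2,4): code 1011 → (3.000,4.575)–(2.935,5.000)
cell (2,5): code 0011 → (2.935,5.000)–(2.741,6.000)
cell (2,6): code 0011 → (2.741,6.000)–(2.378,7.000)
cell (2,7): code 0001 → (2.378,7.000)–(2.000,7.381)
cell (3,3): code 0010 → (3.000,3.656)–(3.056,4.000)
cell (3,4): code 0001 → (3.056,4.000)–(3.000,4.575)
total: 16 segments, chained into 1 closed loop(s), length Σ = 12.571283

segments=16 loops=1 length=12.571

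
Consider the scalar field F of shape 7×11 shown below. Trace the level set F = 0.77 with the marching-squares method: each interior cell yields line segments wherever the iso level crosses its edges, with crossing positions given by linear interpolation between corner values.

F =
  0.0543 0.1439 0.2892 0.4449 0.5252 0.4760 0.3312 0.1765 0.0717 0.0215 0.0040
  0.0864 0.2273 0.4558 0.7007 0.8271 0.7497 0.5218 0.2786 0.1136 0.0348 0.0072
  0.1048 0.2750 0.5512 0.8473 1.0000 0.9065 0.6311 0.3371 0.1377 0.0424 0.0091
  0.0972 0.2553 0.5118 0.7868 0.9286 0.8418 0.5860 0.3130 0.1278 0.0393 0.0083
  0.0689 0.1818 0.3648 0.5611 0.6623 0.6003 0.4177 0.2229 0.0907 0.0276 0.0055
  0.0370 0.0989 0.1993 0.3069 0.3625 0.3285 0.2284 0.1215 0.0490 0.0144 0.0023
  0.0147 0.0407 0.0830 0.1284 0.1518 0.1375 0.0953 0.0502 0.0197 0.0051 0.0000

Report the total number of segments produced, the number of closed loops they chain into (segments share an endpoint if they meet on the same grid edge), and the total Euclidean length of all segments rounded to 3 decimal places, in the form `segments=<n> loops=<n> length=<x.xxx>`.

cell (0,3): code 0100 → (0.811,4.000)–(1.000,3.548)
cell (0,4): code 1000 → (1.000,4.738)–(0.811,4.000)
cell (1,2): code 0100 → (1.473,3.000)–(2.000,2.739)
cell (1,3): code 1110 → (1.000,3.548)–(1.473,3.000)
cell (1,4): code 1101 → (1.129,5.000)–(1.000,4.738)
cell (1,5): code 1000 → (2.000,5.496)–(1.129,5.000)
cell (2,2): code 0110 → (2.000,2.739)–(3.000,2.939)
cell (2,5): code 1001 → (3.000,5.281)–(2.000,5.496)
cell (3,2): code 0010 → (3.000,2.939)–(3.074,3.000)
cell (3,3): code 0011 → (3.074,3.000)–(3.596,4.000)
cell (3,4): code 0011 → (3.596,4.000)–(3.297,5.000)
cell (3,5): code 0001 → (3.297,5.000)–(3.000,5.281)
total: 12 segments, chained into 1 closed loop(s), length Σ = 8.576823

segments=12 loops=1 length=8.577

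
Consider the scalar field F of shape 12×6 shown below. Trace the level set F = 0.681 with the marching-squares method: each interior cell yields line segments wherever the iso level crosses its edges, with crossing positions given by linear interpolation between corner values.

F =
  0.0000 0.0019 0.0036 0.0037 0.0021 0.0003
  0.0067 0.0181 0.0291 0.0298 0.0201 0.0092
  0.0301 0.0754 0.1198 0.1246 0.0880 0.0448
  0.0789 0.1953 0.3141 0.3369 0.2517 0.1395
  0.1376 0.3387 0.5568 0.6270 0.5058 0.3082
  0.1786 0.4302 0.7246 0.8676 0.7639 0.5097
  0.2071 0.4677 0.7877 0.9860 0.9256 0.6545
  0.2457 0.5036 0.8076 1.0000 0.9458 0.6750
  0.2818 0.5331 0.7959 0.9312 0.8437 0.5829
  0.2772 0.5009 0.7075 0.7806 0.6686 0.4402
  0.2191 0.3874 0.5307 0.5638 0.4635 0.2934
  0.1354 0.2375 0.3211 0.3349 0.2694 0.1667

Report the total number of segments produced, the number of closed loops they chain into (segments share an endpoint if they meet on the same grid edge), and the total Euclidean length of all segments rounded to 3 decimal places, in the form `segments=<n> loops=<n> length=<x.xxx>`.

segments=16 loops=1 length=13.761

cell (4,1): code 0100 → (4.740,2.000)–(5.000,1.852)
cell (4,2): code 1100 → (4.224,3.000)–(4.740,2.000)
cell (4,3): code 1100 → (4.679,4.000)–(4.224,3.000)
cell (4,4): code 1000 → (5.000,4.326)–(4.679,4.000)
cell (5,1): code 0110 → (5.000,1.852)–(6.000,1.667)
cell (5,4): code 1001 → (6.000,4.902)–(5.000,4.326)
cell (6,1): code 0110 → (6.000,1.667)–(7.000,1.584)
cell (6,4): code 1001 → (7.000,4.978)–(6.000,4.902)
cell (7,1): code 0110 → (7.000,1.584)–(8.000,1.563)
cell (7,4): code 1001 → (8.000,4.624)–(7.000,4.978)
cell (8,1): code 0110 → (8.000,1.563)–(9.000,1.872)
cell (8,3): code 1011 → (9.000,3.889)–(8.929,4.000)
cell (8,4): code 0001 → (8.929,4.000)–(8.000,4.624)
cell (9,1): code 0010 → (9.000,1.872)–(9.150,2.000)
cell (9,2): code 0011 → (9.150,2.000)–(9.459,3.000)
cell (9,3): code 0001 → (9.459,3.000)–(9.000,3.889)
total: 16 segments, chained into 1 closed loop(s), length Σ = 13.761058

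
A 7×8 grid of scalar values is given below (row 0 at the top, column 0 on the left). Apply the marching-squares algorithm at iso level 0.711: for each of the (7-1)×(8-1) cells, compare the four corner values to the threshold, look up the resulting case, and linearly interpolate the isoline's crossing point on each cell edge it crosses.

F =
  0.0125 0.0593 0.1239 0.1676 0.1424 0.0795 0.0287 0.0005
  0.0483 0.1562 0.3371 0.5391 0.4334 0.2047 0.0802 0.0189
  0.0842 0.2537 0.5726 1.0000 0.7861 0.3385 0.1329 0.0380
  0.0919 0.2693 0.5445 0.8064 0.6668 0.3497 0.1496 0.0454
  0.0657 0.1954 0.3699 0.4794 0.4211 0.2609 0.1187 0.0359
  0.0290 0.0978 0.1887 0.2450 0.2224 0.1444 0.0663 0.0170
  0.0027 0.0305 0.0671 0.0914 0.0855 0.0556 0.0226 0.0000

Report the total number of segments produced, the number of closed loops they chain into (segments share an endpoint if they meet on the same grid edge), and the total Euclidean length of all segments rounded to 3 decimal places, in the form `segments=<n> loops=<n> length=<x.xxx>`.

segments=8 loops=1 length=5.672

cell (1,2): code 0100 → (1.373,3.000)–(2.000,2.324)
cell (1,3): code 1100 → (1.787,4.000)–(1.373,3.000)
cell (1,4): code 1000 → (2.000,4.168)–(1.787,4.000)
cell (2,2): code 0110 → (2.000,2.324)–(3.000,2.636)
cell (2,3): code 1011 → (3.000,3.683)–(2.630,4.000)
cell (2,4): code 0001 → (2.630,4.000)–(2.000,4.168)
cell (3,2): code 0010 → (3.000,2.636)–(3.292,3.000)
cell (3,3): code 0001 → (3.292,3.000)–(3.000,3.683)
total: 8 segments, chained into 1 closed loop(s), length Σ = 5.671704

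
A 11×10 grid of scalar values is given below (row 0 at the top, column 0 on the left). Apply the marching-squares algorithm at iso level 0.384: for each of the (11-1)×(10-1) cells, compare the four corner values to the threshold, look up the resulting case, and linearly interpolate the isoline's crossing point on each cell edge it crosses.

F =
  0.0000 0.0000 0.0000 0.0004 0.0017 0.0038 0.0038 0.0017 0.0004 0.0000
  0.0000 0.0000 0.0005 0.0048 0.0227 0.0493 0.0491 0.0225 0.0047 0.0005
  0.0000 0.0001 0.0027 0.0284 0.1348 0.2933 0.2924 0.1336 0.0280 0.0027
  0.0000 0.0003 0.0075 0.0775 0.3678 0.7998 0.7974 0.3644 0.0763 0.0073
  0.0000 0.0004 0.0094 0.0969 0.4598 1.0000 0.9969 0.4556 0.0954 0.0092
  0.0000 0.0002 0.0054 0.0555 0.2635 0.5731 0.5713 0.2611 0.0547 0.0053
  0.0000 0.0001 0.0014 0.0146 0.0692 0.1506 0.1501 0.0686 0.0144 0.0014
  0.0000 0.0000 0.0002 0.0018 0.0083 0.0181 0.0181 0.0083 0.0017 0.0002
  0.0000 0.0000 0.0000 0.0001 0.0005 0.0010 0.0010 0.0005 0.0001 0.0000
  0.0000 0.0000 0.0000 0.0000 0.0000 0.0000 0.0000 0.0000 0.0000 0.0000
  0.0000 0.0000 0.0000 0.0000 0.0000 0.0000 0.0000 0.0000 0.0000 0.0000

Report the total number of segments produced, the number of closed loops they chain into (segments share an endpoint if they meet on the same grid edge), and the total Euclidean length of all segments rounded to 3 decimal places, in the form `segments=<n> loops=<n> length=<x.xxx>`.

cell (2,4): code 0100 → (2.179,5.000)–(3.000,4.037)
cell (2,5): code 1100 → (2.181,6.000)–(2.179,5.000)
cell (2,6): code 1000 → (3.000,6.955)–(2.181,6.000)
cell (3,3): code 0100 → (3.176,4.000)–(4.000,3.791)
cell (3,4): code 1110 → (3.000,4.037)–(3.176,4.000)
cell (3,6): code 1101 → (3.215,7.000)–(3.000,6.955)
cell (3,7): code 1000 → (4.000,7.199)–(3.215,7.000)
cell (4,3): code 0010 → (4.000,3.791)–(4.386,4.000)
cell (4,4): code 0111 → (4.386,4.000)–(5.000,4.389)
cell (4,6): code 1011 → (5.000,6.604)–(4.368,7.000)
cell (4,7): code 0001 → (4.368,7.000)–(4.000,7.199)
cell (5,4): code 0010 → (5.000,4.389)–(5.448,5.000)
cell (5,5): code 0011 → (5.448,5.000)–(5.445,6.000)
cell (5,6): code 0001 → (5.445,6.000)–(5.000,6.604)
total: 14 segments, chained into 1 closed loop(s), length Σ = 10.419327

segments=14 loops=1 length=10.419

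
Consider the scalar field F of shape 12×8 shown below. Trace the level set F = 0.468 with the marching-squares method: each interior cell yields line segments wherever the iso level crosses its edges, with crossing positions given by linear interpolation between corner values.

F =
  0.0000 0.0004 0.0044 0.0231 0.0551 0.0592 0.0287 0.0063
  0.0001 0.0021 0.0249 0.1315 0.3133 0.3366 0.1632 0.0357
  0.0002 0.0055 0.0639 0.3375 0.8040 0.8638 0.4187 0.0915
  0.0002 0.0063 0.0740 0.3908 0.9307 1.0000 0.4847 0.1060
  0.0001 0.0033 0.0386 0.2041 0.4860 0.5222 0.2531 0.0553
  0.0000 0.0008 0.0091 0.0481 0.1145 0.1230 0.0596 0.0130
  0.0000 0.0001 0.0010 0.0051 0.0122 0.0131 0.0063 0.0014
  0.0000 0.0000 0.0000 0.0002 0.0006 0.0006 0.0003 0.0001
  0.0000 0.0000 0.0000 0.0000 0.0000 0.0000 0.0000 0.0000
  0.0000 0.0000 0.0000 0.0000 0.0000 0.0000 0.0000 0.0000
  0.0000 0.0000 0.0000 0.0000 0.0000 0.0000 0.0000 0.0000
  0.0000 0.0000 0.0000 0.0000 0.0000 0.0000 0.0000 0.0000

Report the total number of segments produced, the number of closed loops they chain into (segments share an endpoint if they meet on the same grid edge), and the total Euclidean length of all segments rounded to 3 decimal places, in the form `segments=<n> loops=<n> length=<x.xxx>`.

segments=12 loops=1 length=9.093

cell (1,3): code 0100 → (1.315,4.000)–(2.000,3.280)
cell (1,4): code 1100 → (1.249,5.000)–(1.315,4.000)
cell (1,5): code 1000 → (2.000,5.889)–(1.249,5.000)
cell (2,3): code 0110 → (2.000,3.280)–(3.000,3.143)
cell (2,5): code 1101 → (2.747,6.000)–(2.000,5.889)
cell (2,6): code 1000 → (3.000,6.044)–(2.747,6.000)
cell (3,3): code 0110 → (3.000,3.143)–(4.000,3.936)
cell (3,5): code 1011 → (4.000,5.201)–(3.072,6.000)
cell (3,6): code 0001 → (3.072,6.000)–(3.000,6.044)
cell (4,3): code 0010 → (4.000,3.936)–(4.048,4.000)
cell (4,4): code 0011 → (4.048,4.000)–(4.136,5.000)
cell (4,5): code 0001 → (4.136,5.000)–(4.000,5.201)
total: 12 segments, chained into 1 closed loop(s), length Σ = 9.093014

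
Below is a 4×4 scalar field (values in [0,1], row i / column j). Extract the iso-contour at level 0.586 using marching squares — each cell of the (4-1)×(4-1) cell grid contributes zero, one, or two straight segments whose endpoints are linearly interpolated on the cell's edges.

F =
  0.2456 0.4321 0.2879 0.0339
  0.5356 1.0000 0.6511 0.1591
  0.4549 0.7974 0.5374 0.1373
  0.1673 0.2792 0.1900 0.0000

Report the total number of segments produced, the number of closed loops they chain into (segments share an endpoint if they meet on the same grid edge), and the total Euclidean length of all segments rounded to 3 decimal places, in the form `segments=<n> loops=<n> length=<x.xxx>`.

cell (0,0): code 0100 → (0.271,1.000)–(1.000,0.109)
cell (0,1): code 1100 → (0.821,2.000)–(0.271,1.000)
cell (0,2): code 1000 → (1.000,2.132)–(0.821,2.000)
cell (1,0): code 0110 → (1.000,0.109)–(2.000,0.383)
cell (1,1): code 1011 → (2.000,1.813)–(1.573,2.000)
cell (1,2): code 0001 → (1.573,2.000)–(1.000,2.132)
cell (2,0): code 0010 → (2.000,0.383)–(2.408,1.000)
cell (2,1): code 0001 → (2.408,1.000)–(2.000,1.813)
total: 8 segments, chained into 1 closed loop(s), length Σ = 6.256176

segments=8 loops=1 length=6.256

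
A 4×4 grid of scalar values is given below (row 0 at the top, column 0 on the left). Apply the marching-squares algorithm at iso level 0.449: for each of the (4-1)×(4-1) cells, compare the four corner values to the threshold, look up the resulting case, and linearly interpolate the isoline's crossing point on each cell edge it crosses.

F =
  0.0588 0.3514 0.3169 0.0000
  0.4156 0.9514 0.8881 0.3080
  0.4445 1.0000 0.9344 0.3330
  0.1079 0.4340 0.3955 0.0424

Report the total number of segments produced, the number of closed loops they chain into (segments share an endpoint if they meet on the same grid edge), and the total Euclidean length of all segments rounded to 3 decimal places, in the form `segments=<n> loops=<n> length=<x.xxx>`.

cell (0,0): code 0100 → (0.163,1.000)–(1.000,0.062)
cell (0,1): code 1100 → (0.231,2.000)–(0.163,1.000)
cell (0,2): code 1000 → (1.000,2.757)–(0.231,2.000)
cell (1,0): code 0110 → (1.000,0.062)–(2.000,0.008)
cell (1,2): code 1001 → (2.000,2.807)–(1.000,2.757)
cell (2,0): code 0010 → (2.000,0.008)–(2.973,1.000)
cell (2,1): code 0011 → (2.973,1.000)–(2.901,2.000)
cell (2,2): code 0001 → (2.901,2.000)–(2.000,2.807)
total: 8 segments, chained into 1 closed loop(s), length Σ = 8.942928

segments=8 loops=1 length=8.943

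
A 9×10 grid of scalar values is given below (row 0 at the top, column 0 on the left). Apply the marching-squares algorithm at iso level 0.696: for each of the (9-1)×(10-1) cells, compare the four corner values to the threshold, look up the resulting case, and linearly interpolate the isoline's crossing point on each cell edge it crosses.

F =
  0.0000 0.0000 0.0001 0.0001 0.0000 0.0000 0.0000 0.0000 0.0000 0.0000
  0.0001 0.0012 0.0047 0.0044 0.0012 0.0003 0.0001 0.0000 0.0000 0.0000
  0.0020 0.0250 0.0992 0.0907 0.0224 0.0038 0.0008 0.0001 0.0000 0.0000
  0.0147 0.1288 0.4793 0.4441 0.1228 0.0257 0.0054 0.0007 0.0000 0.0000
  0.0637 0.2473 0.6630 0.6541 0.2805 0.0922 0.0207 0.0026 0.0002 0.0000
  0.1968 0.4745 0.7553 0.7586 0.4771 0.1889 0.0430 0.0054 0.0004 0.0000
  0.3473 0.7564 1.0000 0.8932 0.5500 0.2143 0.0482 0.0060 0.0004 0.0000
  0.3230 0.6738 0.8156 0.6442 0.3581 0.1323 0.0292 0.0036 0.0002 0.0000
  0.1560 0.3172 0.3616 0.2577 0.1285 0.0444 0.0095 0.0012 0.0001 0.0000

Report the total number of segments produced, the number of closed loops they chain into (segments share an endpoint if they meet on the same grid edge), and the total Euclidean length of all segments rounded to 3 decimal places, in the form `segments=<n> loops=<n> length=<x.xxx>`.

cell (4,1): code 0100 → (4.358,2.000)–(5.000,1.789)
cell (4,2): code 1100 → (4.401,3.000)–(4.358,2.000)
cell (4,3): code 1000 → (5.000,3.222)–(4.401,3.000)
cell (5,0): code 0100 → (5.786,1.000)–(6.000,0.852)
cell (5,1): code 1110 → (5.000,1.789)–(5.786,1.000)
cell (5,3): code 1001 → (6.000,3.575)–(5.000,3.222)
cell (6,0): code 0010 → (6.000,0.852)–(6.731,1.000)
cell (6,1): code 0111 → (6.731,1.000)–(7.000,1.157)
cell (6,2): code 1011 → (7.000,2.698)–(6.792,3.000)
cell (6,3): code 0001 → (6.792,3.000)–(6.000,3.575)
cell (7,1): code 0010 → (7.000,1.157)–(7.263,2.000)
cell (7,2): code 0001 → (7.263,2.000)–(7.000,2.698)
total: 12 segments, chained into 1 closed loop(s), length Σ = 8.781875

segments=12 loops=1 length=8.782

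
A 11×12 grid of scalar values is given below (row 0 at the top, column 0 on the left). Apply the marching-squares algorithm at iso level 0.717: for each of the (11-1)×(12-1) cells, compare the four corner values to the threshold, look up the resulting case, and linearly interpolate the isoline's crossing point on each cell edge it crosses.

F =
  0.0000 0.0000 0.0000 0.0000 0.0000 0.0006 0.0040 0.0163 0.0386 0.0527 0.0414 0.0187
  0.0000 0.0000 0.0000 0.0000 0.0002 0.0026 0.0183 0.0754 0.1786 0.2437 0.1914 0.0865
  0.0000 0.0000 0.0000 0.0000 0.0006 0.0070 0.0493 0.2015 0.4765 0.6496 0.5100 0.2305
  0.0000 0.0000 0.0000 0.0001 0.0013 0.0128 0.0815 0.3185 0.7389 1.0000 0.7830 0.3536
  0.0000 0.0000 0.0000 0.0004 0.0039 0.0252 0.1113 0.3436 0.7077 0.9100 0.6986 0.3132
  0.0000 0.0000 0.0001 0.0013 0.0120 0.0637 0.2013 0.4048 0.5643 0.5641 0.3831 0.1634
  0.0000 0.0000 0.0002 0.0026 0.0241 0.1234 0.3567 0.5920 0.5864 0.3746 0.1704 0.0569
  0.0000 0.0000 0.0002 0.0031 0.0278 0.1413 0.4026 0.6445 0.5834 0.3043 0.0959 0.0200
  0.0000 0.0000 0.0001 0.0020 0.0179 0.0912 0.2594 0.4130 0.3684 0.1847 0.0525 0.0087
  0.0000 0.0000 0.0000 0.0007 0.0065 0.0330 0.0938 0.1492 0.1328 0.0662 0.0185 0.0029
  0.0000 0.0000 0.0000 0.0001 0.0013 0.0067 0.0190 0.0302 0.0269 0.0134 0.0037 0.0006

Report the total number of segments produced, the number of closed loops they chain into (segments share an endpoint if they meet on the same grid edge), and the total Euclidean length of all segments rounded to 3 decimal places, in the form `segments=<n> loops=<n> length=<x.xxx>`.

segments=10 loops=1 length=6.981

cell (2,7): code 0100 → (2.917,8.000)–(3.000,7.948)
cell (2,8): code 1100 → (2.192,9.000)–(2.917,8.000)
cell (2,9): code 1100 → (2.758,10.000)–(2.192,9.000)
cell (2,10): code 1000 → (3.000,10.154)–(2.758,10.000)
cell (3,7): code 0010 → (3.000,7.948)–(3.702,8.000)
cell (3,8): code 0111 → (3.702,8.000)–(4.000,8.046)
cell (3,9): code 1011 → (4.000,9.913)–(3.782,10.000)
cell (3,10): code 0001 → (3.782,10.000)–(3.000,10.154)
cell (4,8): code 0010 → (4.000,8.046)–(4.558,9.000)
cell (4,9): code 0001 → (4.558,9.000)–(4.000,9.913)
total: 10 segments, chained into 1 closed loop(s), length Σ = 6.980890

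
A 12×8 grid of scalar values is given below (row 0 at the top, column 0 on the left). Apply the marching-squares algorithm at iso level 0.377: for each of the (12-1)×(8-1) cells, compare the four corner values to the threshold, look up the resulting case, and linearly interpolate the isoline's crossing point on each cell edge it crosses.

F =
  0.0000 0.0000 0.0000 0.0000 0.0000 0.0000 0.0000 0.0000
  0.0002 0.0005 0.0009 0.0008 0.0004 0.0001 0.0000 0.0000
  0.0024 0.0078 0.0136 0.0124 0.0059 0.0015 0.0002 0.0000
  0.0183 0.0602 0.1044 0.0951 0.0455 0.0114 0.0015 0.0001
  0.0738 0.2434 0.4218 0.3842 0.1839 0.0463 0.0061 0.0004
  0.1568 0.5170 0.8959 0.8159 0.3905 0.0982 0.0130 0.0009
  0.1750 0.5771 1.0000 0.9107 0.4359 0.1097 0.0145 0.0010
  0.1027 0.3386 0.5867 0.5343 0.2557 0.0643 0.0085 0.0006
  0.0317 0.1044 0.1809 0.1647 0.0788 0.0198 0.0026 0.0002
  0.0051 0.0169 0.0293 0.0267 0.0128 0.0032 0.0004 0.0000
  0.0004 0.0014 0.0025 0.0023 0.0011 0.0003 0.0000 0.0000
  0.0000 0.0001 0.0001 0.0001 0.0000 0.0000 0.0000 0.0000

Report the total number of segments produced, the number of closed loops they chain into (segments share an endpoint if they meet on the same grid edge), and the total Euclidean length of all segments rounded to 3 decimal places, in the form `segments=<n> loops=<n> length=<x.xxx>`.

segments=16 loops=1 length=11.389

cell (3,1): code 0100 → (3.859,2.000)–(4.000,1.749)
cell (3,2): code 1100 → (3.975,3.000)–(3.859,2.000)
cell (3,3): code 1000 → (4.000,3.036)–(3.975,3.000)
cell (4,0): code 0100 → (4.488,1.000)–(5.000,0.611)
cell (4,1): code 1110 → (4.000,1.749)–(4.488,1.000)
cell (4,3): code 1101 → (4.935,4.000)–(4.000,3.036)
cell (4,4): code 1000 → (5.000,4.046)–(4.935,4.000)
cell (5,0): code 0110 → (5.000,0.611)–(6.000,0.502)
cell (5,4): code 1001 → (6.000,4.181)–(5.000,4.046)
cell (6,0): code 0010 → (6.000,0.502)–(6.839,1.000)
cell (6,1): code 0111 → (6.839,1.000)–(7.000,1.155)
cell (6,3): code 1011 → (7.000,3.565)–(6.327,4.000)
cell (6,4): code 0001 → (6.327,4.000)–(6.000,4.181)
cell (7,1): code 0010 → (7.000,1.155)–(7.517,2.000)
cell (7,2): code 0011 → (7.517,2.000)–(7.426,3.000)
cell (7,3): code 0001 → (7.426,3.000)–(7.000,3.565)
total: 16 segments, chained into 1 closed loop(s), length Σ = 11.388572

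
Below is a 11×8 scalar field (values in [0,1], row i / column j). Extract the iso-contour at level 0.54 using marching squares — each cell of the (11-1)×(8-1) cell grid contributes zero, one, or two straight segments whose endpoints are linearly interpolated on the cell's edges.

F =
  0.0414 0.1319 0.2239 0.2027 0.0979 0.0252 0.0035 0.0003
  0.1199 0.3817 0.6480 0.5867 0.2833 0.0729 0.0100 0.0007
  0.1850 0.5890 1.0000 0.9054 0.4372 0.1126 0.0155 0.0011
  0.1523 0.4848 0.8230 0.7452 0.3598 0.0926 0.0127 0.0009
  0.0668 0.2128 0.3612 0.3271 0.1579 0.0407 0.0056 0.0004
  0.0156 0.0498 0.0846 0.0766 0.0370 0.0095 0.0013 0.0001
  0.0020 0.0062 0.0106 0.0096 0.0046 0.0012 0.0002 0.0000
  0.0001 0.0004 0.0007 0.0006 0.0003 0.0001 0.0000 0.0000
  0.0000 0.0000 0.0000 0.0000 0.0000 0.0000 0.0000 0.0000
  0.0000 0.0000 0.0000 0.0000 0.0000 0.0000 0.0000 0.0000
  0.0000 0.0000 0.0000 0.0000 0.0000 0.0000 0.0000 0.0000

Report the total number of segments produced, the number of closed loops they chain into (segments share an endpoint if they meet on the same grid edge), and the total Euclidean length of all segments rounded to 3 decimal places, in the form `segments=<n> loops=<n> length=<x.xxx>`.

cell (0,1): code 0100 → (0.745,2.000)–(1.000,1.594)
cell (0,2): code 1100 → (0.878,3.000)–(0.745,2.000)
cell (0,3): code 1000 → (1.000,3.154)–(0.878,3.000)
cell (1,0): code 0100 → (1.764,1.000)–(2.000,0.879)
cell (1,1): code 1110 → (1.000,1.594)–(1.764,1.000)
cell (1,3): code 1001 → (2.000,3.780)–(1.000,3.154)
cell (2,0): code 0010 → (2.000,0.879)–(2.470,1.000)
cell (2,1): code 0111 → (2.470,1.000)–(3.000,1.163)
cell (2,3): code 1001 → (3.000,3.532)–(2.000,3.780)
cell (3,1): code 0010 → (3.000,1.163)–(3.613,2.000)
cell (3,2): code 0011 → (3.613,2.000)–(3.491,3.000)
cell (3,3): code 0001 → (3.491,3.000)–(3.000,3.532)
total: 12 segments, chained into 1 closed loop(s), length Σ = 8.936297

segments=12 loops=1 length=8.936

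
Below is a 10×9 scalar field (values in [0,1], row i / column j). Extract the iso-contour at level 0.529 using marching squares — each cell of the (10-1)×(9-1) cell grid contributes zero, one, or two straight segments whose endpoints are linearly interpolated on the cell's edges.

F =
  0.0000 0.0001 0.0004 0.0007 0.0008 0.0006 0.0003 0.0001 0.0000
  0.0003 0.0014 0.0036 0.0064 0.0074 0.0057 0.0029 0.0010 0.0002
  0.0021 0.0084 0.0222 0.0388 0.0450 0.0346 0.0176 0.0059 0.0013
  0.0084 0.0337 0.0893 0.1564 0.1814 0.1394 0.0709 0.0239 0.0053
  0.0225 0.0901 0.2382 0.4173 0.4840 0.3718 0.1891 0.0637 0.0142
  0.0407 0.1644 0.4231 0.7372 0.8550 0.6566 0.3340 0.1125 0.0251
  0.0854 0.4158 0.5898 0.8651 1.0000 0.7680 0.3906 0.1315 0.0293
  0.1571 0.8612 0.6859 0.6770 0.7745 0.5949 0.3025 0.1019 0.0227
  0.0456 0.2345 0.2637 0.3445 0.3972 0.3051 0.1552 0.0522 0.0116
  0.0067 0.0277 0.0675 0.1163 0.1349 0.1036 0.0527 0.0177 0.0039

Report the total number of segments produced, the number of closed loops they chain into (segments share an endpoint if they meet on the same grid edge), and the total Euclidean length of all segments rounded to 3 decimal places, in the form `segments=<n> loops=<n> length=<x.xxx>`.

cell (4,2): code 0100 → (4.349,3.000)–(5.000,2.337)
cell (4,3): code 1100 → (4.121,4.000)–(4.349,3.000)
cell (4,4): code 1100 → (4.552,5.000)–(4.121,4.000)
cell (4,5): code 1000 → (5.000,5.396)–(4.552,5.000)
cell (5,1): code 0100 → (5.635,2.000)–(6.000,1.651)
cell (5,2): code 1110 → (5.000,2.337)–(5.635,2.000)
cell (5,5): code 1001 → (6.000,5.633)–(5.000,5.396)
cell (6,0): code 0100 → (6.254,1.000)–(7.000,0.528)
cell (6,1): code 1110 → (6.000,1.651)–(6.254,1.000)
cell (6,5): code 1001 → (7.000,5.225)–(6.000,5.633)
cell (7,0): code 0010 → (7.000,0.528)–(7.530,1.000)
cell (7,1): code 0011 → (7.530,1.000)–(7.372,2.000)
cell (7,2): code 0011 → (7.372,2.000)–(7.445,3.000)
cell (7,3): code 0011 → (7.445,3.000)–(7.651,4.000)
cell (7,4): code 0011 → (7.651,4.000)–(7.227,5.000)
cell (7,5): code 0001 → (7.227,5.000)–(7.000,5.225)
total: 16 segments, chained into 1 closed loop(s), length Σ = 13.705968

segments=16 loops=1 length=13.706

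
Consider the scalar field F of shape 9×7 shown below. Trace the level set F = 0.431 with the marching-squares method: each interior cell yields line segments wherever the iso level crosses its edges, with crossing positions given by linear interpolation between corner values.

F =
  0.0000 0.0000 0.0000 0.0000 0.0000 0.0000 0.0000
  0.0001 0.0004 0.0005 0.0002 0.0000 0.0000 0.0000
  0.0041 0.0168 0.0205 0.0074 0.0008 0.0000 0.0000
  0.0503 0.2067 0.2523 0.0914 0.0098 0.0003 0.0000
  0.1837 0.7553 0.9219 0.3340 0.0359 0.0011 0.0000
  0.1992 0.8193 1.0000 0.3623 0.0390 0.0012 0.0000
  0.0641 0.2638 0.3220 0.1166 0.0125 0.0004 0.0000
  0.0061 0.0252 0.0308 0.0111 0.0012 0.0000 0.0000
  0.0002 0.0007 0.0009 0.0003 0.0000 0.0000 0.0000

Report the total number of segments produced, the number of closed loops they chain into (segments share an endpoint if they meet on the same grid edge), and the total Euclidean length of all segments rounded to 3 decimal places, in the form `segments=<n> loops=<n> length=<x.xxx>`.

cell (3,0): code 0100 → (3.409,1.000)–(4.000,0.433)
cell (3,1): code 1100 → (3.267,2.000)–(3.409,1.000)
cell (3,2): code 1000 → (4.000,2.835)–(3.267,2.000)
cell (4,0): code 0110 → (4.000,0.433)–(5.000,0.374)
cell (4,2): code 1001 → (5.000,2.892)–(4.000,2.835)
cell (5,0): code 0010 → (5.000,0.374)–(5.699,1.000)
cell (5,1): code 0011 → (5.699,1.000)–(5.839,2.000)
cell (5,2): code 0001 → (5.839,2.000)–(5.000,2.892)
total: 8 segments, chained into 1 closed loop(s), length Σ = 8.117109

segments=8 loops=1 length=8.117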